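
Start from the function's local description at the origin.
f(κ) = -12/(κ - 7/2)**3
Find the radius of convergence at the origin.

The radius of convergence is 7/2.

Denominator factor (κ - 7/2)^3: pole of order 3 at 7/2, modulus 7/2.
The radius of convergence is the smallest modulus among the singular points: 7/2.


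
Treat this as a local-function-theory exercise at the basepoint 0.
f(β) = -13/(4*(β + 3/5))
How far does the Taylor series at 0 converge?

Denominator factor (β + 3/5): pole of order 1 at -3/5, modulus 3/5.
The radius of convergence is the smallest modulus among the singular points: 3/5.

The radius of convergence is 3/5.


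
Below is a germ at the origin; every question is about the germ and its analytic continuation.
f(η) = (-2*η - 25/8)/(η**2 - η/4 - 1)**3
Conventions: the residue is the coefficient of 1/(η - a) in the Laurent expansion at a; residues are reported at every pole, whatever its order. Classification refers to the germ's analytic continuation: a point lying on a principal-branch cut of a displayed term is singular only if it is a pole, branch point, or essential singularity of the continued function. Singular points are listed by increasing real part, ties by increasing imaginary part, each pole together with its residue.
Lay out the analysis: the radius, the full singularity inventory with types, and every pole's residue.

Radius of convergence at 0: -1/8 + (1/8)*sqrt(65).
At 1/8 - (1/8)*sqrt(65): a pole of order 3; residue (20736/274625)*sqrt(65).
At 1/8 + (1/8)*sqrt(65): a pole of order 3; residue -(20736/274625)*sqrt(65).

Denominator factor (η**2 - η/4 - 1)^3: discriminant 65/16, real irrational roots 1/8 + (1/8)*sqrt(65) and 1/8 - (1/8)*sqrt(65); poles of order 3, moduli 1/8 + (1/8)*sqrt(65) and -1/8 + (1/8)*sqrt(65).
The radius of convergence is the smallest modulus among the singular points: -1/8 + (1/8)*sqrt(65).
The factor η**2 - η/4 - 1 splits as (η - a)(η - a') with a = 1/8 - (1/8)*sqrt(65), a' = 1/8 + (1/8)*sqrt(65). At the order-3 pole a set g(η) = (η - a)^3*f(η) = [-2*η - 25/8] / (η - a')^3.
Order-3 pole: residue = g''(a)/2; g''(1/8 - (1/8)*sqrt(65)) = (41472/274625)*sqrt(65), so the residue is (20736/274625)*sqrt(65).
The factor η**2 - η/4 - 1 splits as (η - a)(η - a') with a = 1/8 + (1/8)*sqrt(65), a' = 1/8 - (1/8)*sqrt(65). At the order-3 pole a set g(η) = (η - a)^3*f(η) = [-2*η - 25/8] / (η - a')^3.
Order-3 pole: residue = g''(a)/2; g''(1/8 + (1/8)*sqrt(65)) = -(41472/274625)*sqrt(65), so the residue is -(20736/274625)*sqrt(65).
List the singular points by increasing real part (a conjugate pair: the negative imaginary part first).


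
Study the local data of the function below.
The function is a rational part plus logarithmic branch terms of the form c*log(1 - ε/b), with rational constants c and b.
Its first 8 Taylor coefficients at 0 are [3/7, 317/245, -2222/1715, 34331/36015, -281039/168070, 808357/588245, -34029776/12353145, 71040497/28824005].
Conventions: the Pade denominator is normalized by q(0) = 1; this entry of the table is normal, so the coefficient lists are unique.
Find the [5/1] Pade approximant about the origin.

The Pade approximant has numerator coefficients [3/7, 791091/367435, 2003314/1543227, -124318073/75618123, 758269853/3175961166, -7328633741/3705288027]; denominator coefficients [1, 3093616/1543227].

Taylor coefficients needed (read off): a_0 = 3/7, a_1 = 317/245, a_2 = -2222/1715, a_3 = 34331/36015, a_4 = -281039/168070, a_5 = 808357/588245, a_6 = -34029776/12353145.
Write the denominator as Q(ε) = 1 + q1*ε. Requiring Q*f - P = O(ε^7) with deg P <= 5 kills the coefficients of ε^6..ε^6 in Q*f:
  ε^6: a_6 + q1*a_5 = 0, i.e. -34029776/12353145 + (808357/588245)*q1 = 0.
Solving this linear system: q1 = 3093616/1543227.
The numerator is Q*f truncated at degree 5: P0 = a_0 = 3/7; P1 = a_1 + q1*a_0 = 791091/367435; P2 = a_2 + q1*a_1 = 2003314/1543227; P3 = a_3 + q1*a_2 = -124318073/75618123; P4 = a_4 + q1*a_3 = 758269853/3175961166; P5 = a_5 + q1*a_4 = -7328633741/3705288027.


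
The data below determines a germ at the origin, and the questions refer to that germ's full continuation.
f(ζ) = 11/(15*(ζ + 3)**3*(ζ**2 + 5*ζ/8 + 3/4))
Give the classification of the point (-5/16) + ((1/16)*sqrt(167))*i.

The point is a pole of order 1.

The denominator factor ζ**2 + 5*ζ/8 + 3/4 vanishes at (-5/16) + ((1/16)*sqrt(167))*i and appears to the power 1; the numerator there equals 11/15, nonzero, and no other factor vanishes.
Hence a pole whose order is the multiplicity, 1.


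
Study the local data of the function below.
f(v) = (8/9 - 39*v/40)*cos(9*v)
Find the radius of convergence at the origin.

The factor cos(9*v) is entire and contributes no finite singular point.
The polynomial part has no poles.
No finite singular points: the Taylor series at 0 converges everywhere.

The radius of convergence is infinite.


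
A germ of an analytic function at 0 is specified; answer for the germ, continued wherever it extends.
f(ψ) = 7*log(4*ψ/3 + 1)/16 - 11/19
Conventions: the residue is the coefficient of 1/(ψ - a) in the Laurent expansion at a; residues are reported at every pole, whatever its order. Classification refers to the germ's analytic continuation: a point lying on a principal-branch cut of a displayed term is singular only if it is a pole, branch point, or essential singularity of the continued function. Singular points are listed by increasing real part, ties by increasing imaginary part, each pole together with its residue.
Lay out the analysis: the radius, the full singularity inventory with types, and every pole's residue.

Radius of convergence at 0: 3/4.
At -3/4: a logarithmic branch point.

Branch term (7/16)*log(1 - ψ/(-3/4)): its argument vanishes at ψ = -3/4, a logarithmic branch point, modulus 3/4.
The radius of convergence is the smallest modulus among the singular points: 3/4.


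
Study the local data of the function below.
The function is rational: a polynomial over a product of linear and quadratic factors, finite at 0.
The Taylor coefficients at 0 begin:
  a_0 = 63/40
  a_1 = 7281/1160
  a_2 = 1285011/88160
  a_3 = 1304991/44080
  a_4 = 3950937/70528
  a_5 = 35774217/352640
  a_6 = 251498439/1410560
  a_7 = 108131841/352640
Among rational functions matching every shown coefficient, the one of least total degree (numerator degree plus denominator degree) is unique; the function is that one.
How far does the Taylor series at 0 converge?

No rational of total degree below 4 reproduces all 8 coefficients; solving the [2/2] Pade equations on them gives f(ρ) = (-6*ρ**2/19 + 20*ρ/29 + 7/10)/(ρ - 2/3)**2, whose expansion matches every shown term.
Denominator factor (ρ - 2/3)^2: pole of order 2 at 2/3, modulus 2/3.
The radius of convergence is the smallest modulus among the singular points: 2/3.

The radius of convergence is 2/3.


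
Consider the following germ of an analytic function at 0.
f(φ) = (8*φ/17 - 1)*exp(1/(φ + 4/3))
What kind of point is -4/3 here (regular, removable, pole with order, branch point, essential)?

The exponent 1/(φ - (-4/3)) has a pole at -4/3, so exp(1/(φ - (-4/3))) takes every nonzero value near it: an essential singularity (not a pole of any order).

The point is an essential singularity.


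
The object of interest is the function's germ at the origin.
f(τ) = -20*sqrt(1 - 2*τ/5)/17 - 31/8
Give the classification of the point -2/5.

The point is a regular point.

There is no denominator, hence no pole anywhere.
Branch term sqrt(1 - τ/(5/2)): argument at -2/5 is 29/25, nonzero, so -2/5 is not its branch point (a point on a principal cut is still regular for the continued germ).
So the germ continues analytically to -2/5.


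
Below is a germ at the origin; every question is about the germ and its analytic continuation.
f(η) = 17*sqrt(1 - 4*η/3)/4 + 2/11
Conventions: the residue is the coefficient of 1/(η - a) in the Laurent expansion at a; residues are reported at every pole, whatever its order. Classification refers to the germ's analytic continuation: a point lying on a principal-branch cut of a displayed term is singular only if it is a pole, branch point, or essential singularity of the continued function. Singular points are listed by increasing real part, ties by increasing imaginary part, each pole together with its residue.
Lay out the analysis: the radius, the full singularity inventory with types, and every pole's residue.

Radius of convergence at 0: 3/4.
At 3/4: an algebraic (square-root) branch point.

Branch term (17/4)*sqrt(1 - η/(3/4)): its argument vanishes at η = 3/4, a square-root branch point, modulus 3/4.
The radius of convergence is the smallest modulus among the singular points: 3/4.


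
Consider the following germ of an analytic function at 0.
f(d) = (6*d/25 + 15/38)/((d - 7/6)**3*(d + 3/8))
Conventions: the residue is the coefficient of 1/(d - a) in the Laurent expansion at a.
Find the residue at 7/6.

The residue is 2001024/24060175.

At the order-3 pole 7/6 set g(d) = (d - (7/6))^3*f(d) = (6*d/25 + 15/38)/(d + 3/8).
Order-3 pole: residue = g''(a)/2; g''(7/6) = 4002048/24060175, so the residue is 2001024/24060175.


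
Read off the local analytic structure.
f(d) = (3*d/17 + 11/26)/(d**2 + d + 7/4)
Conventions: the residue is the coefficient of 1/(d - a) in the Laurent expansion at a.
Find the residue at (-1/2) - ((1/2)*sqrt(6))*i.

The factor d**2 + d + 7/4 splits as (d - a)(d - a') with a = (-1/2) - ((1/2)*sqrt(6))*i, a' = (-1/2) + ((1/2)*sqrt(6))*i. At the order-1 pole a set g(d) = (d - a)*f(d) = [3*d/17 + 11/26] / (d - a').
Simple pole: residue = g(a) at a = (-1/2) - ((1/2)*sqrt(6))*i, which is (3/34) + ((37/663)*sqrt(6))*i.

The residue is (3/34) + ((37/663)*sqrt(6))*i.


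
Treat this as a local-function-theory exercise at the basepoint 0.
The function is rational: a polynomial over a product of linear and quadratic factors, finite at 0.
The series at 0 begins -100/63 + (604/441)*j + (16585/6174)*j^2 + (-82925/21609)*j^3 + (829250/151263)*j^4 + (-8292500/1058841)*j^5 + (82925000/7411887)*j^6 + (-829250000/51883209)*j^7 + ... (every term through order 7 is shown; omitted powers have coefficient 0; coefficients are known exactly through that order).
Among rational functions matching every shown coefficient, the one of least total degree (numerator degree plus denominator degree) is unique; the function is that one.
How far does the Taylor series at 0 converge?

No rational of total degree below 3 reproduces all 8 coefficients; solving the [2/1] Pade equations on them gives f(j) = (13*j**2/4 - 22*j/35 - 10/9)/(j + 7/10), whose expansion matches every shown term.
Denominator factor (j + 7/10): pole of order 1 at -7/10, modulus 7/10.
The radius of convergence is the smallest modulus among the singular points: 7/10.

The radius of convergence is 7/10.


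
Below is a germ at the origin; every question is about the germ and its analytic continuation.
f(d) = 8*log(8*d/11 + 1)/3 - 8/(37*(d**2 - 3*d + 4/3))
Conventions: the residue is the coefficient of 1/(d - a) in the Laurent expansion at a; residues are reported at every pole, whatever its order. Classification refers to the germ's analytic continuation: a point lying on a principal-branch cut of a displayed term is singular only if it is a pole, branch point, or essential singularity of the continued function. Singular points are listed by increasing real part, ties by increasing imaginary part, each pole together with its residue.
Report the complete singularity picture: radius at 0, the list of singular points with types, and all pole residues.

Denominator factor (d**2 - 3*d + 4/3): discriminant 11/3, real irrational roots 3/2 + (1/6)*sqrt(33) and 3/2 - (1/6)*sqrt(33); poles of order 1, moduli 3/2 + (1/6)*sqrt(33) and 3/2 - (1/6)*sqrt(33).
Branch term (8/3)*log(1 - d/(-11/8)): its argument vanishes at d = -11/8, a logarithmic branch point, modulus 11/8.
The radius of convergence is the smallest modulus among the singular points: 3/2 - (1/6)*sqrt(33).
The branch term is analytic at 3/2 - (1/6)*sqrt(33) and contributes nothing to the residue; only the rational part matters.
The factor d**2 - 3*d + 4/3 splits as (d - a)(d - a') with a = 3/2 - (1/6)*sqrt(33), a' = 3/2 + (1/6)*sqrt(33). At the order-1 pole a set g(d) = (d - a)*(rational part) = [-8/37] / (d - a').
Simple pole: residue = g(a) at a = 3/2 - (1/6)*sqrt(33), which is (8/407)*sqrt(33).
The branch term is analytic at 3/2 + (1/6)*sqrt(33) and contributes nothing to the residue; only the rational part matters.
The factor d**2 - 3*d + 4/3 splits as (d - a)(d - a') with a = 3/2 + (1/6)*sqrt(33), a' = 3/2 - (1/6)*sqrt(33). At the order-1 pole a set g(d) = (d - a)*(rational part) = [-8/37] / (d - a').
Simple pole: residue = g(a) at a = 3/2 + (1/6)*sqrt(33), which is -(8/407)*sqrt(33).
List the singular points by increasing real part (a conjugate pair: the negative imaginary part first).

Radius of convergence at 0: 3/2 - (1/6)*sqrt(33).
At -11/8: a logarithmic branch point.
At 3/2 - (1/6)*sqrt(33): a pole of order 1; residue (8/407)*sqrt(33).
At 3/2 + (1/6)*sqrt(33): a pole of order 1; residue -(8/407)*sqrt(33).


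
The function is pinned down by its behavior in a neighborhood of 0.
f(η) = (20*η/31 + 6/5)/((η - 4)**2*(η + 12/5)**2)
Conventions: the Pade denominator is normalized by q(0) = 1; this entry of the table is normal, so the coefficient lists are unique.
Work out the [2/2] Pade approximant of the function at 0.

The Pade approximant has numerator coefficients [5/384, -556475/149561856, 1792375/1196494848]; denominator coefficients [1, -6157/12564, 30971/301536].

Taylor coefficients needed (expand at 0): a_0 = 5/384, a_1 = 95/35712, a_2 = 1255/857088, a_3 = 2285/5142528, a_4 = 16625/246841344.
Write the denominator as Q(η) = 1 + q1*η + q2*η^2. Requiring Q*f - P = O(η^5) with deg P <= 2 kills the coefficients of η^3..η^4 in Q*f:
  η^3: a_3 + q1*a_2 + q2*a_1 = 0, i.e. 2285/5142528 + (1255/857088)*q1 + (95/35712)*q2 = 0.
  η^4: a_4 + q1*a_3 + q2*a_2 = 0, i.e. 16625/246841344 + (2285/5142528)*q1 + (1255/857088)*q2 = 0.
Solving this linear system: q1 = -6157/12564, q2 = 30971/301536.
The numerator is Q*f truncated at degree 2: P0 = a_0 = 5/384; P1 = a_1 + q1*a_0 = -556475/149561856; P2 = a_2 + q1*a_1 + q2*a_0 = 1792375/1196494848.


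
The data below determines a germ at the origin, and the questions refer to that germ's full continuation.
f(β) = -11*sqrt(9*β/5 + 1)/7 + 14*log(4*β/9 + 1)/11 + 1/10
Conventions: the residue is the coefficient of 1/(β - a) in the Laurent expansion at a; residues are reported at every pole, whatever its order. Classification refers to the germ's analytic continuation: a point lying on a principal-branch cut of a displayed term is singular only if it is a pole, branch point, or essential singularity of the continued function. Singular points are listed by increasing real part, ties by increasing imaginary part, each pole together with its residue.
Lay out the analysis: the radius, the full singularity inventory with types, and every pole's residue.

Radius of convergence at 0: 5/9.
At -9/4: a logarithmic branch point.
At -5/9: an algebraic (square-root) branch point.

Branch term (14/11)*log(1 - β/(-9/4)): its argument vanishes at β = -9/4, a logarithmic branch point, modulus 9/4.
Branch term (-11/7)*sqrt(1 - β/(-5/9)): its argument vanishes at β = -5/9, a square-root branch point, modulus 5/9.
The radius of convergence is the smallest modulus among the singular points: 5/9.
List the singular points by increasing real part (a conjugate pair: the negative imaginary part first).


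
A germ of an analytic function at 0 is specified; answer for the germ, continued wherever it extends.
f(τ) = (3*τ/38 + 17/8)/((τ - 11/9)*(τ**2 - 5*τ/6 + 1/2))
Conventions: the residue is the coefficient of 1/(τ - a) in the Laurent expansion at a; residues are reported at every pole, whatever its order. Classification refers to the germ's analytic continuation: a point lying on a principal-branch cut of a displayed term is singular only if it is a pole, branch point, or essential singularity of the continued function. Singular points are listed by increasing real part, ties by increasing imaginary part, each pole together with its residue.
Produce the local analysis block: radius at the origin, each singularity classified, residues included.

Denominator factor (τ - 11/9): pole of order 1 at 11/9, modulus 11/9.
Denominator factor (τ**2 - 5*τ/6 + 1/2): discriminant -47/36, complex-conjugate roots (5/12) + ((1/12)*sqrt(47))*i and (5/12) - ((1/12)*sqrt(47))*i; poles of order 1, moduli (1/2)*sqrt(2) and (1/2)*sqrt(2).
The radius of convergence is the smallest modulus among the singular points: (1/2)*sqrt(2).
The factor τ**2 - 5*τ/6 + 1/2 splits as (τ - a)(τ - a') with a = (5/12) - ((1/12)*sqrt(47))*i, a' = (5/12) + ((1/12)*sqrt(47))*i. At the order-1 pole a set g(τ) = (τ - a)*f(τ) = [(3*τ/38 + 17/8)/(τ - 11/9)] / (τ - a').
Simple pole: residue = g(a) at a = (5/12) - ((1/12)*sqrt(47))*i, which is (-27351/24016) - ((253017/1128752)*sqrt(47))*i.
The factor τ**2 - 5*τ/6 + 1/2 splits as (τ - a)(τ - a') with a = (5/12) + ((1/12)*sqrt(47))*i, a' = (5/12) - ((1/12)*sqrt(47))*i. At the order-1 pole a set g(τ) = (τ - a)*f(τ) = [(3*τ/38 + 17/8)/(τ - 11/9)] / (τ - a').
Simple pole: residue = g(a) at a = (5/12) + ((1/12)*sqrt(47))*i, which is (-27351/24016) + ((253017/1128752)*sqrt(47))*i.
At the order-1 pole 11/9 set g(τ) = (τ - (11/9))*f(τ) = (3*τ/38 + 17/8)/(τ**2 - 5*τ/6 + 1/2).
Simple pole: residue = g(a) at a = 11/9, which is 27351/12008.
List the singular points by increasing real part (a conjugate pair: the negative imaginary part first).

Radius of convergence at 0: (1/2)*sqrt(2).
At (5/12) - ((1/12)*sqrt(47))*i: a pole of order 1; residue (-27351/24016) - ((253017/1128752)*sqrt(47))*i.
At (5/12) + ((1/12)*sqrt(47))*i: a pole of order 1; residue (-27351/24016) + ((253017/1128752)*sqrt(47))*i.
At 11/9: a pole of order 1; residue 27351/12008.


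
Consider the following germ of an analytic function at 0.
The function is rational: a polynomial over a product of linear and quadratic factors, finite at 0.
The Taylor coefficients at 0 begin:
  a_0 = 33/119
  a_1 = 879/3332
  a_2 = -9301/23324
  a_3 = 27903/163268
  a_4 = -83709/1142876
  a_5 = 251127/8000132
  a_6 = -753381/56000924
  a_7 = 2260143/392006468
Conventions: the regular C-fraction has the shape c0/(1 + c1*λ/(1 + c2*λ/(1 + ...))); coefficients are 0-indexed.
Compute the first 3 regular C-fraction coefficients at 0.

The regular C-fraction coefficients are [33/119, -293/308, 666791/270732].

Taylor coefficients (read off): a_0 = 33/119, a_1 = 879/3332, a_2 = -9301/23324.
c0 = a_0 = 33/119. Peel one level at a time: if S = 1 + c*λ/S' with S'(0) = 1, then c is the λ-coefficient of S and S' = c*λ/(S - 1).
S_1 = c0/f = 1 + (-293/308)*λ + (666791/284592)*λ^2 + ...; c1 = -293/308.
S_2 = c1*λ/(S_1 - 1) = 1 + (666791/270732)*λ + ...; c2 = 666791/270732.


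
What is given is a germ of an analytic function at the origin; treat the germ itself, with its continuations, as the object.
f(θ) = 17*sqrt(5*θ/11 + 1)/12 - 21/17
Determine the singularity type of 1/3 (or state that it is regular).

There is no denominator, hence no pole anywhere.
Branch term sqrt(1 - θ/(-11/5)): argument at 1/3 is 38/33, nonzero, so 1/3 is not its branch point (a point on a principal cut is still regular for the continued germ).
So the germ continues analytically to 1/3.

The point is a regular point.


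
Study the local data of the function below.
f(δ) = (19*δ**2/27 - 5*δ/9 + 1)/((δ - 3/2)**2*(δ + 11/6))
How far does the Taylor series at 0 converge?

The radius of convergence is 3/2.

Denominator factor (δ + 11/6): pole of order 1 at -11/6, modulus 11/6.
Denominator factor (δ - 3/2)^2: pole of order 2 at 3/2, modulus 3/2.
The radius of convergence is the smallest modulus among the singular points: 3/2.


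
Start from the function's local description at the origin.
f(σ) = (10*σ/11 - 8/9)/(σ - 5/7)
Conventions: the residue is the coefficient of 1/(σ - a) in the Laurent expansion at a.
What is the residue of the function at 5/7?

At the order-1 pole 5/7 set g(σ) = (σ - (5/7))*f(σ) = 10*σ/11 - 8/9.
Simple pole: residue = g(a) at a = 5/7, which is -166/693.

The residue is -166/693.


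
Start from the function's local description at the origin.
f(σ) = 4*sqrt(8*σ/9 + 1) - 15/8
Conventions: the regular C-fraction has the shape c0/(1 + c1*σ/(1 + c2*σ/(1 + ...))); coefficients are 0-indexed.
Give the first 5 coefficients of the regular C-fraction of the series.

The regular C-fraction coefficients are [17/8, -128/153, 18/17, 34/729, 290/729].

Taylor coefficients (expand at 0): a_0 = 17/8, a_1 = 16/9, a_2 = -32/81, a_3 = 128/729, a_4 = -640/6561.
c0 = a_0 = 17/8. Peel one level at a time: if S = 1 + c*σ/S' with S'(0) = 1, then c is the σ-coefficient of S and S' = c*σ/(S - 1).
S_1 = c0/f = 1 + (-128/153)*σ + (256/289)*σ^2 + ...; c1 = -128/153.
S_2 = c1*σ/(S_1 - 1) = 1 + (18/17)*σ + (-4/81)*σ^2 + ...; c2 = 18/17.
S_3 = c2*σ/(S_2 - 1) = 1 + (34/729)*σ + (-9860/531441)*σ^2 + ...; c3 = 34/729.
S_4 = c3*σ/(S_3 - 1) = 1 + (290/729)*σ + ...; c4 = 290/729.


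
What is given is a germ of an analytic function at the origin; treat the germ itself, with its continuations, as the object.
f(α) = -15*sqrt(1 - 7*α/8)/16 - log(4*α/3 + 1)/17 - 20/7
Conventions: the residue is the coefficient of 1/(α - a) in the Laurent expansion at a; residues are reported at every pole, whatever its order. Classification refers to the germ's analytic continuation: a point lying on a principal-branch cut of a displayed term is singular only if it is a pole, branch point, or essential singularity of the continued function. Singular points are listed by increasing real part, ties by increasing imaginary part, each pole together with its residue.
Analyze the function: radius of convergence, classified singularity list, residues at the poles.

Radius of convergence at 0: 3/4.
At -3/4: a logarithmic branch point.
At 8/7: an algebraic (square-root) branch point.

Branch term (-15/16)*sqrt(1 - α/(8/7)): its argument vanishes at α = 8/7, a square-root branch point, modulus 8/7.
Branch term (-1/17)*log(1 - α/(-3/4)): its argument vanishes at α = -3/4, a logarithmic branch point, modulus 3/4.
The radius of convergence is the smallest modulus among the singular points: 3/4.
List the singular points by increasing real part (a conjugate pair: the negative imaginary part first).


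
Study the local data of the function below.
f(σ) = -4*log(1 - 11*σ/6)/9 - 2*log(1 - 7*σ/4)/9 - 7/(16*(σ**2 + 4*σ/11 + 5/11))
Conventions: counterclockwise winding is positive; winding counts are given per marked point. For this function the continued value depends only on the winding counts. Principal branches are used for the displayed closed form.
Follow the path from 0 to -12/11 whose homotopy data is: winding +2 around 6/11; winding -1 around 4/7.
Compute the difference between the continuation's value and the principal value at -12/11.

Continued minus principal equals -(4/3)*pi*i.

The rational part is single-valued and drops out of the difference; each branch term changes only by its own monodromy.
(-4/9)*log(1 - σ/(6/11)): each positive loop around 6/11 adds 2*pi*i to the log, so winding +2 contributes (-4/9)*(2)*2*pi*i = -(16/9)*pi*i.
(-2/9)*log(1 - σ/(4/7)): each positive loop around 4/7 adds 2*pi*i to the log, so winding -1 contributes (-2/9)*(-1)*2*pi*i = (4/9)*pi*i.
Summing the contributions at σ = -12/11 gives -(4/3)*pi*i.


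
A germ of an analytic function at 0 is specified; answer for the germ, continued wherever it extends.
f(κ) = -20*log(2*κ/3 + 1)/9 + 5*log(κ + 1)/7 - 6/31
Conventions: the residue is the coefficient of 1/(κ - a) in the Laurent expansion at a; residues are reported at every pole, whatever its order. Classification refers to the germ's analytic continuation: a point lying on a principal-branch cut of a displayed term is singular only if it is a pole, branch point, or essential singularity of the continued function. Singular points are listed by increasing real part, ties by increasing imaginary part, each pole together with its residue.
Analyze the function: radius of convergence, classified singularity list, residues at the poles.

Radius of convergence at 0: 1.
At -3/2: a logarithmic branch point.
At -1: a logarithmic branch point.

Branch term (-20/9)*log(1 - κ/(-3/2)): its argument vanishes at κ = -3/2, a logarithmic branch point, modulus 3/2.
Branch term (5/7)*log(1 - κ/(-1)): its argument vanishes at κ = -1, a logarithmic branch point, modulus 1.
The radius of convergence is the smallest modulus among the singular points: 1.
List the singular points by increasing real part (a conjugate pair: the negative imaginary part first).


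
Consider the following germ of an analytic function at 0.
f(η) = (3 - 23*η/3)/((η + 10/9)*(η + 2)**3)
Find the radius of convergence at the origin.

The radius of convergence is 10/9.

Denominator factor (η + 10/9): pole of order 1 at -10/9, modulus 10/9.
Denominator factor (η + 2)^3: pole of order 3 at -2, modulus 2.
The radius of convergence is the smallest modulus among the singular points: 10/9.


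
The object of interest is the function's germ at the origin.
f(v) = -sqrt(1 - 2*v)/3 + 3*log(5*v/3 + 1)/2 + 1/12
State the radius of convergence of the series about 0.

The radius of convergence is 1/2.

Branch term (3/2)*log(1 - v/(-3/5)): its argument vanishes at v = -3/5, a logarithmic branch point, modulus 3/5.
Branch term (-1/3)*sqrt(1 - v/(1/2)): its argument vanishes at v = 1/2, a square-root branch point, modulus 1/2.
The radius of convergence is the smallest modulus among the singular points: 1/2.


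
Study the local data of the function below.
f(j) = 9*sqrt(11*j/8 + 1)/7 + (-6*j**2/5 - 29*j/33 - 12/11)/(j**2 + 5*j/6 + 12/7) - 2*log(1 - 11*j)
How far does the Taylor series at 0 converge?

Denominator factor (j**2 + 5*j/6 + 12/7): discriminant -1553/252, complex-conjugate roots (-5/12) + ((1/84)*sqrt(10871))*i and (-5/12) - ((1/84)*sqrt(10871))*i; poles of order 1, moduli (2/7)*sqrt(21) and (2/7)*sqrt(21).
Branch term (-2)*log(1 - j/(1/11)): its argument vanishes at j = 1/11, a logarithmic branch point, modulus 1/11.
Branch term (9/7)*sqrt(1 - j/(-8/11)): its argument vanishes at j = -8/11, a square-root branch point, modulus 8/11.
The radius of convergence is the smallest modulus among the singular points: 1/11.

The radius of convergence is 1/11.


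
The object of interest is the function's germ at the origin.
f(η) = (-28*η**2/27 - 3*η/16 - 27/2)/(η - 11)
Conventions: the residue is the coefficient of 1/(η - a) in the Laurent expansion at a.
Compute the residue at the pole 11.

The residue is -60931/432.

At the order-1 pole 11 set g(η) = (η - (11))*f(η) = -28*η**2/27 - 3*η/16 - 27/2.
Simple pole: residue = g(a) at a = 11, which is -60931/432.


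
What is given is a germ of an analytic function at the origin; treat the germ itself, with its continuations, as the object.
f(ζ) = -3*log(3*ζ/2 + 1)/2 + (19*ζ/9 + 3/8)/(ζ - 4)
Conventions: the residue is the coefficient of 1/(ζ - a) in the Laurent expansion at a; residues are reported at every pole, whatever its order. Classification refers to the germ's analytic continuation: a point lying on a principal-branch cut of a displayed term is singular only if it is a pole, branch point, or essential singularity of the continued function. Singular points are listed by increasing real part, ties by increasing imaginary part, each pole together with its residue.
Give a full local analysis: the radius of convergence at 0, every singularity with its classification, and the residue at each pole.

Denominator factor (ζ - 4): pole of order 1 at 4, modulus 4.
Branch term (-3/2)*log(1 - ζ/(-2/3)): its argument vanishes at ζ = -2/3, a logarithmic branch point, modulus 2/3.
The radius of convergence is the smallest modulus among the singular points: 2/3.
The branch term is analytic at 4 and contributes nothing to the residue; only the rational part matters.
At the order-1 pole 4 set g(ζ) = (ζ - (4))*(rational part) = 19*ζ/9 + 3/8.
Simple pole: residue = g(a) at a = 4, which is 635/72.
List the singular points by increasing real part (a conjugate pair: the negative imaginary part first).

Radius of convergence at 0: 2/3.
At -2/3: a logarithmic branch point.
At 4: a pole of order 1; residue 635/72.


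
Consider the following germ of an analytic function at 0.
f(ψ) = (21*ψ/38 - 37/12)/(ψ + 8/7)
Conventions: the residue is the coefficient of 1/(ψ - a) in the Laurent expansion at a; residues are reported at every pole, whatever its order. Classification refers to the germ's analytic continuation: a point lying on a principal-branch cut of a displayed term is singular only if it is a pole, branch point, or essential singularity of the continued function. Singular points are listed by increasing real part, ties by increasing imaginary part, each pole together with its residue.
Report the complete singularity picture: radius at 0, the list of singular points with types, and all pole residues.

Radius of convergence at 0: 8/7.
At -8/7: a pole of order 1; residue -847/228.

Denominator factor (ψ + 8/7): pole of order 1 at -8/7, modulus 8/7.
The radius of convergence is the smallest modulus among the singular points: 8/7.
At the order-1 pole -8/7 set g(ψ) = (ψ - (-8/7))*f(ψ) = 21*ψ/38 - 37/12.
Simple pole: residue = g(a) at a = -8/7, which is -847/228.


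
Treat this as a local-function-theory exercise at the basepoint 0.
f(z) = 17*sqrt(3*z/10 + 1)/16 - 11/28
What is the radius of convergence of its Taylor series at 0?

The radius of convergence is 10/3.

Branch term (17/16)*sqrt(1 - z/(-10/3)): its argument vanishes at z = -10/3, a square-root branch point, modulus 10/3.
The radius of convergence is the smallest modulus among the singular points: 10/3.


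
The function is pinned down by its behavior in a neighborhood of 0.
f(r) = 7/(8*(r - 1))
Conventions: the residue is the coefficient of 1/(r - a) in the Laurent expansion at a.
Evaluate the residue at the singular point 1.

The residue is 7/8.

At the order-1 pole 1 set g(r) = (r - (1))*f(r) = 7/8.
Simple pole: residue = g(a) at a = 1, which is 7/8.


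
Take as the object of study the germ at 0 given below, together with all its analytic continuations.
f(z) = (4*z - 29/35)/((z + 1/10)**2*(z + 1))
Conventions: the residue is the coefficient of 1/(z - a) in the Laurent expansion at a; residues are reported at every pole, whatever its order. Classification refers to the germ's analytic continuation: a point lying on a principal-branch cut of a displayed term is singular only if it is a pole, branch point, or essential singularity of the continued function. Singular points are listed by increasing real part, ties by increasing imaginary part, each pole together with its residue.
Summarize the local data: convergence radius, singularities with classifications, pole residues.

Denominator factor (z + 1/10)^2: pole of order 2 at -1/10, modulus 1/10.
Denominator factor (z + 1): pole of order 1 at -1, modulus 1.
The radius of convergence is the smallest modulus among the singular points: 1/10.
At the order-1 pole -1 set g(z) = (z - (-1))*f(z) = (4*z - 29/35)/(z + 1/10)**2.
Simple pole: residue = g(a) at a = -1, which is -3380/567.
At the order-2 pole -1/10 set g(z) = (z - (-1/10))^2*f(z) = (4*z - 29/35)/(z + 1).
Order-2 pole: residue = g'(a); g'(-1/10) = 3380/567, so the residue is 3380/567.
List the singular points by increasing real part (a conjugate pair: the negative imaginary part first).

Radius of convergence at 0: 1/10.
At -1: a pole of order 1; residue -3380/567.
At -1/10: a pole of order 2; residue 3380/567.


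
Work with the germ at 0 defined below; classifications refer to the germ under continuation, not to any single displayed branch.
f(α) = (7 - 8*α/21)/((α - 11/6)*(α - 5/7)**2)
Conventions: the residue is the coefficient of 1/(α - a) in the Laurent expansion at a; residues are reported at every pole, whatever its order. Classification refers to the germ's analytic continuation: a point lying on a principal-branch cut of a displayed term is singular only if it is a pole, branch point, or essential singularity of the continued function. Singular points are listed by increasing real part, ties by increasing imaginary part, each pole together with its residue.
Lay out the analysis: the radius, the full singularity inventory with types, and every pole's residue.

Denominator factor (α - 5/7)^2: pole of order 2 at 5/7, modulus 5/7.
Denominator factor (α - 11/6): pole of order 1 at 11/6, modulus 11/6.
The radius of convergence is the smallest modulus among the singular points: 5/7.
At the order-2 pole 5/7 set g(α) = (α - (5/7))^2*f(α) = (7 - 8*α/21)/(α - 11/6).
Order-2 pole: residue = g'(a); g'(5/7) = -11116/2209, so the residue is -11116/2209.
At the order-1 pole 11/6 set g(α) = (α - (11/6))*f(α) = (7 - 8*α/21)/(α - 5/7)**2.
Simple pole: residue = g(a) at a = 11/6, which is 11116/2209.
List the singular points by increasing real part (a conjugate pair: the negative imaginary part first).

Radius of convergence at 0: 5/7.
At 5/7: a pole of order 2; residue -11116/2209.
At 11/6: a pole of order 1; residue 11116/2209.


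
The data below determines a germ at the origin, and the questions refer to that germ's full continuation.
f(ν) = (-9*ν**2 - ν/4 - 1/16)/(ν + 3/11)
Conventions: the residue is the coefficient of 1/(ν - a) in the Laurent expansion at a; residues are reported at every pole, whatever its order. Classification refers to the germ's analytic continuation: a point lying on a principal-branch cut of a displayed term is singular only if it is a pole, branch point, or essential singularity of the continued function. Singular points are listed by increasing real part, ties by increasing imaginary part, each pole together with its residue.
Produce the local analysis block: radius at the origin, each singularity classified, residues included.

Denominator factor (ν + 3/11): pole of order 1 at -3/11, modulus 3/11.
The radius of convergence is the smallest modulus among the singular points: 3/11.
At the order-1 pole -3/11 set g(ν) = (ν - (-3/11))*f(ν) = -9*ν**2 - ν/4 - 1/16.
Simple pole: residue = g(a) at a = -3/11, which is -1285/1936.

Radius of convergence at 0: 3/11.
At -3/11: a pole of order 1; residue -1285/1936.


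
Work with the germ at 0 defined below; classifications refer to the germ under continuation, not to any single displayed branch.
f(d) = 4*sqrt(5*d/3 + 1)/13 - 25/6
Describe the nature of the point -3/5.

The point is an algebraic (square-root) branch point.

The term (4/13)*sqrt(1 - d/(-3/5)) has argument 1 - -3/5/(-3/5) = 0 at -3/5: a square-root (algebraic, two-sheeted) branch point; the remaining terms are analytic or single-valued there.


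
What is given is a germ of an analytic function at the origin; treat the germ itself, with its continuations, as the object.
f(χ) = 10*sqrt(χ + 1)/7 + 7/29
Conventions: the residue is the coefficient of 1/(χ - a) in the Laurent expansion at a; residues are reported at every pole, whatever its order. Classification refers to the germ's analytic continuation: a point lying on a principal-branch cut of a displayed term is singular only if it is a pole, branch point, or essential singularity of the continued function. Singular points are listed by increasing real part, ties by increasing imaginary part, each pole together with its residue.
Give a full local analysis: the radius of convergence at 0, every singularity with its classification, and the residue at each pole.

Branch term (10/7)*sqrt(1 - χ/(-1)): its argument vanishes at χ = -1, a square-root branch point, modulus 1.
The radius of convergence is the smallest modulus among the singular points: 1.

Radius of convergence at 0: 1.
At -1: an algebraic (square-root) branch point.


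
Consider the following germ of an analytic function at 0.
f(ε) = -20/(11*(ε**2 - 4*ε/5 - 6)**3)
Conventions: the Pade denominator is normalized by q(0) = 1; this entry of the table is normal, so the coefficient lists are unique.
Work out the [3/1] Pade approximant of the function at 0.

The Pade approximant has numerator coefficients [5/594, 139/33264, 521/249480, 13687/6415200]; denominator coefficients [1, 251/280].

Taylor coefficients needed (expand at 0): a_0 = 5/594, a_1 = -1/297, a_2 = 91/17820, a_3 = -98/40095, a_4 = 1757/801900.
Write the denominator as Q(ε) = 1 + q1*ε. Requiring Q*f - P = O(ε^5) with deg P <= 3 kills the coefficients of ε^4..ε^4 in Q*f:
  ε^4: a_4 + q1*a_3 = 0, i.e. 1757/801900 + (-98/40095)*q1 = 0.
Solving this linear system: q1 = 251/280.
The numerator is Q*f truncated at degree 3: P0 = a_0 = 5/594; P1 = a_1 + q1*a_0 = 139/33264; P2 = a_2 + q1*a_1 = 521/249480; P3 = a_3 + q1*a_2 = 13687/6415200.


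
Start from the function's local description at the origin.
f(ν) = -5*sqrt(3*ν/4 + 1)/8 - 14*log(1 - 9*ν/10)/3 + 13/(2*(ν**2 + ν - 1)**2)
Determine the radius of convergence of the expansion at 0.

Denominator factor (ν**2 + ν - 1)^2: discriminant 5, real irrational roots -1/2 + (1/2)*sqrt(5) and -1/2 - (1/2)*sqrt(5); poles of order 2, moduli -1/2 + (1/2)*sqrt(5) and 1/2 + (1/2)*sqrt(5).
Branch term (-14/3)*log(1 - ν/(10/9)): its argument vanishes at ν = 10/9, a logarithmic branch point, modulus 10/9.
Branch term (-5/8)*sqrt(1 - ν/(-4/3)): its argument vanishes at ν = -4/3, a square-root branch point, modulus 4/3.
The radius of convergence is the smallest modulus among the singular points: -1/2 + (1/2)*sqrt(5).

The radius of convergence is -1/2 + (1/2)*sqrt(5).


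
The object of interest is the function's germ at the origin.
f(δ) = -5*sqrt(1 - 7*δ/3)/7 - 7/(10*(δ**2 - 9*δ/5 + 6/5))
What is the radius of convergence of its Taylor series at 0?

The radius of convergence is 3/7.

Denominator factor (δ**2 - 9*δ/5 + 6/5): discriminant -39/25, complex-conjugate roots (9/10) + ((1/10)*sqrt(39))*i and (9/10) - ((1/10)*sqrt(39))*i; poles of order 1, moduli (1/5)*sqrt(30) and (1/5)*sqrt(30).
Branch term (-5/7)*sqrt(1 - δ/(3/7)): its argument vanishes at δ = 3/7, a square-root branch point, modulus 3/7.
The radius of convergence is the smallest modulus among the singular points: 3/7.


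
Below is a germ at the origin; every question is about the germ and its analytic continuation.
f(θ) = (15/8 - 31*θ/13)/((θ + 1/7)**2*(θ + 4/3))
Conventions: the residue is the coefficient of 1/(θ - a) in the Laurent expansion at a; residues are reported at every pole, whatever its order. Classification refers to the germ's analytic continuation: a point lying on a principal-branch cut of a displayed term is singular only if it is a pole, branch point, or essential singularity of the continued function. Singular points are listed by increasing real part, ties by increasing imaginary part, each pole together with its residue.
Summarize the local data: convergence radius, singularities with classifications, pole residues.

Denominator factor (θ + 4/3): pole of order 1 at -4/3, modulus 4/3.
Denominator factor (θ + 1/7)^2: pole of order 2 at -1/7, modulus 1/7.
The radius of convergence is the smallest modulus among the singular points: 1/7.
At the order-1 pole -4/3 set g(θ) = (θ - (-4/3))*f(θ) = (15/8 - 31*θ/13)/(θ + 1/7)**2.
Simple pole: residue = g(a) at a = -4/3, which is 231819/65000.
At the order-2 pole -1/7 set g(θ) = (θ - (-1/7))^2*f(θ) = (15/8 - 31*θ/13)/(θ + 4/3).
Order-2 pole: residue = g'(a); g'(-1/7) = -231819/65000, so the residue is -231819/65000.
List the singular points by increasing real part (a conjugate pair: the negative imaginary part first).

Radius of convergence at 0: 1/7.
At -4/3: a pole of order 1; residue 231819/65000.
At -1/7: a pole of order 2; residue -231819/65000.


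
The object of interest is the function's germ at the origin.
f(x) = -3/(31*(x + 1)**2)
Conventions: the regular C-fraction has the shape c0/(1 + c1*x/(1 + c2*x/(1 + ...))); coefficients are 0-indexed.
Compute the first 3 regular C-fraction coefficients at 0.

Taylor coefficients (expand at 0): a_0 = -3/31, a_1 = 6/31, a_2 = -9/31.
c0 = a_0 = -3/31. Peel one level at a time: if S = 1 + c*x/S' with S'(0) = 1, then c is the x-coefficient of S and S' = c*x/(S - 1).
S_1 = c0/f = 1 + (2)*x + (1)*x^2 + ...; c1 = 2.
S_2 = c1*x/(S_1 - 1) = 1 + (-1/2)*x + ...; c2 = -1/2.

The regular C-fraction coefficients are [-3/31, 2, -1/2].
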